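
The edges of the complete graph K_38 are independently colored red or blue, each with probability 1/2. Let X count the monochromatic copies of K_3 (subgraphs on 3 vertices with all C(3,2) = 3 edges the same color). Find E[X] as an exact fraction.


Let X = Σ_S X_S over the C(38, 3) = 8436 subsets S of size 3, where X_S = 1 if the K_3 on S is monochromatic.
For a fixed S, the K_3 on S has C(3, 2) = 3 edges. P[all 3 edges red] = (1/2)^3, and likewise for blue, so P[monochromatic] = 2·(1/2)^3 = 2^{1 − 3} = 1/4.
By linearity of expectation: E[X] = C(38, 3) · 2^{1 − 3} = 8436 · 1/4 = 2109.
Numerically: E[X] ≈ 2109.00000.

E[X] = C(38,3)·2^(1−C(3,2)) = 2109 ≈ 2109.00000.


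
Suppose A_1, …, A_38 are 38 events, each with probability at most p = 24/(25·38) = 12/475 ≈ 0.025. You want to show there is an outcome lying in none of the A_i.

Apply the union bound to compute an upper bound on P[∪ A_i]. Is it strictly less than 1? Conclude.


Union bound: P[∪_{i=1}^{38} A_i] ≤ Σ_i P[A_i] ≤ 38·p = 38·(12/475) = 24/25.
Numerically: 24/25 ≈ 0.960.
Is 24/25 < 1? YES.
Since P[∪ A_i] ≤ 24/25 < 1, the complement has P[∩ A_i^c] ≥ 1 − 24/25 = 1/25 > 0, so some outcome avoids every A_i.

38·p = 24/25 ≈ 0.960; existence CERTIFIED by the union bound.


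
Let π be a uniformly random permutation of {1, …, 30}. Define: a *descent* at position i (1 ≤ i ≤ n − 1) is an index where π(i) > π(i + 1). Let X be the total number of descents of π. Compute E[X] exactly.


Write X = Σ X_I over i = 1, …, 29, with X_I the indicator of one descent.
There are 29 indicators.
For each fixed i, the pair (π(i), π(i+1)) is a uniformly random ordered pair of distinct values from {1, …, 30}; by symmetry P[π(i) > π(i+1)] = 1/2.
By linearity: E[X] = 29 · (1/2) = (30 − 1) · (1/2) = 29/2 ≈ 14.50000.

E[X] = 29/2 = 14.50000.


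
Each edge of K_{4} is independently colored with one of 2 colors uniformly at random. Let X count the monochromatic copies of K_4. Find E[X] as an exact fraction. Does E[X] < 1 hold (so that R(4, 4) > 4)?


E[X] = C(4, 4) · 2^{1 − 6} = 1 · 2^{−5} = 1/32.
As a reduced fraction: E[X] = 1/32 ≈ 0.0312500.
Is E[X] < 1? YES.
Since E[X] < 1, there exists a 2-coloring of K_{4} with no monochromatic K_4; hence R(4, 4) > 4.

E[X] = 1/32 ≈ 0.0312500; E[X] < 1, so R(4, 4) > 4.


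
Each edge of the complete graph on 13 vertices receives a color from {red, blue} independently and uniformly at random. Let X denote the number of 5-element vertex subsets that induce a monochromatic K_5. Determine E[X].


Let X = Σ_S X_S over the C(13, 5) = 1287 subsets S of size 5, where X_S = 1 if the K_5 on S is monochromatic.
For a fixed S, the K_5 on S has C(5, 2) = 10 edges. P[all 10 edges red] = (1/2)^10, and likewise for blue, so P[monochromatic] = 2·(1/2)^10 = 2^{1 − 10} = 1/512.
By linearity of expectation: E[X] = C(13, 5) · 2^{1 − 10} = 1287 · 1/512 = 1287/512.
Numerically: E[X] ≈ 2.51367.

E[X] = C(13,5)·2^(1−C(5,2)) = 1287/512 ≈ 2.51367.


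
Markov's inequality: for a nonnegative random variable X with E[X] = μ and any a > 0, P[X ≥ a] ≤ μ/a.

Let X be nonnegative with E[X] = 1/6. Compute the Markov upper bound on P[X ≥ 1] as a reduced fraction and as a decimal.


μ = E[X] = 1/6, a = 1.
Markov: P[X ≥ 1] ≤ μ/a = (1/6)/1 = 1/6.
Numerically: ≈ 0.16667.
(Since a = 1 > μ = 0.16667, the bound 1/6 is < 1 and informative.)

P[X ≥ 1] ≤ 1/6 ≈ 0.16667.


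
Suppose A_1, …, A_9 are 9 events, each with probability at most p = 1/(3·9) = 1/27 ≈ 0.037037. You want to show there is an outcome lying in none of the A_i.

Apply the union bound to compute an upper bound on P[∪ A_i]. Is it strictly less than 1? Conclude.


Union bound: P[∪_{i=1}^{9} A_i] ≤ Σ_i P[A_i] ≤ 9·p = 9·(1/27) = 1/3.
Numerically: 1/3 ≈ 0.333333.
Is 1/3 < 1? YES.
Since P[∪ A_i] ≤ 1/3 < 1, the complement has P[∩ A_i^c] ≥ 1 − 1/3 = 2/3 > 0, so some outcome avoids every A_i.

9·p = 1/3 ≈ 0.333333; existence CERTIFIED by the union bound.


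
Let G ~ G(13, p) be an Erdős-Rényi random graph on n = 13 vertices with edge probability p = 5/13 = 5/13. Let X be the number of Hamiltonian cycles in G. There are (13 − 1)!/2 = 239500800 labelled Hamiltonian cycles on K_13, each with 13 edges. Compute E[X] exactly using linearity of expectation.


K_13 has (13 − 1)!/2 = 239500800 labelled Hamiltonian cycles.
For each such Hamiltonian cycle H, let X_H = 1 if all 13 edges of H are present in G. Then P[X_H = 1] = p^{13} = (5/13)^{13} = 1220703125/302875106592253.
By linearity: E[X] = Σ_H E[X_H] = 239500800 · p^{13} = 239500800 · 1220703125/302875106592253 = 292359375000000000/302875106592253.
Numerically: E[X] ≈ 965.

E[X] = 239500800 · (5/13)^{13} = 292359375000000000/302875106592253 ≈ 965.


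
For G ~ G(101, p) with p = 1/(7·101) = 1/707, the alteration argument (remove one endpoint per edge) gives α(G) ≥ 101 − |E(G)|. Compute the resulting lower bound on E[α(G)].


E[|E(G)|] = C(101, 2)·p = 5050 · (1/707) = 50/7.
E[α(G)] ≥ n − E[|E(G)|] = 101 − 50/7 = 657/7.
Numerically: ≈ 93.857.
(This is only a lower bound; the true E[α(G)] may be larger.)

E[α(G)] ≥ 657/7 ≈ 93.857.


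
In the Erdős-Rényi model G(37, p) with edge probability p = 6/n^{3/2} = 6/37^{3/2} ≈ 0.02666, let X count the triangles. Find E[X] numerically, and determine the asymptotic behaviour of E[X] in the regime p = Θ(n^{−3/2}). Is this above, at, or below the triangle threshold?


Number of potential triangles: C(37, 3) = 7770.
Each occurs with probability p³ ≈ (0.02666)³ ≈ 1.894724e-05.
By linearity: E[X] = C(37, 3)·p³ ≈ 7770 · 1.894724e-05 ≈ 0.1472.
Since α = 3/2 > 1, p = c/n^{3/2} = o(1/n) is below the triangle threshold p ~ 1/n. Asymptotically E[X] ~ (c³/6)·n^{3(1−α)} = (6³/6)·n^{-1.5} → 0, so by Markov's inequality G has no triangles w.h.p.

E[X] ≈ 0.1472; in regime p = Θ(1/n^{3/2}) E[X] tends to 0 (below the triangle threshold p ~ 1/n).


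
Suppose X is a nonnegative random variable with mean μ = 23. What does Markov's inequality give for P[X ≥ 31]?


μ = E[X] = 23, a = 31.
Markov: P[X ≥ 31] ≤ μ/a = (23)/31 = 23/31.
Numerically: ≈ 0.741935.
(Since a = 31 > μ = 23.000000, the bound 23/31 is < 1 and informative.)

P[X ≥ 31] ≤ 23/31 ≈ 0.741935.


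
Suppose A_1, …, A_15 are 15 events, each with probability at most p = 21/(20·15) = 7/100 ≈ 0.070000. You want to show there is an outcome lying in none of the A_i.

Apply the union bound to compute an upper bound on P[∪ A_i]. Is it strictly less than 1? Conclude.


Union bound: P[∪_{i=1}^{15} A_i] ≤ Σ_i P[A_i] ≤ 15·p = 15·(7/100) = 21/20.
Numerically: 21/20 ≈ 1.050000.
Is 21/20 < 1? NO.
Since the bound 21/20 is ≥ 1, the union bound is uninformative here; it does NOT by itself certify existence.

15·p = 21/20 ≈ 1.050000; existence NOT certified by the union bound.


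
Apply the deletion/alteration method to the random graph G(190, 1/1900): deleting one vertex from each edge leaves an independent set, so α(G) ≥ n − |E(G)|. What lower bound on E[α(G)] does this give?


E[|E(G)|] = C(190, 2)·p = 17955 · (1/1900) = 189/20.
E[α(G)] ≥ n − E[|E(G)|] = 190 − 189/20 = 3611/20.
Numerically: ≈ 180.550.
(This is only a lower bound; the true E[α(G)] may be larger.)

E[α(G)] ≥ 3611/20 ≈ 180.550.


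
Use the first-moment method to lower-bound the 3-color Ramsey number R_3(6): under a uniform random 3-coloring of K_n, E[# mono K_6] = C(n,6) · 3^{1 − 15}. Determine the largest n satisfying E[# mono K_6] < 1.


We need C(n, 6) · 3^{1 − 15} < 1, i.e. C(n, 6) < 3^{15 − 1} = 4782969.
Check values of n near the boundary:
  n = 35: C(35, 6) = 1623160; 1623160 < 4782969? YES
  n = 36: C(36, 6) = 1947792; 1947792 < 4782969? YES
  n = 37: C(37, 6) = 2324784; 2324784 < 4782969? YES
  n = 38: C(38, 6) = 2760681; 2760681 < 4782969? YES
  n = 39: C(39, 6) = 3262623; 3262623 < 4782969? YES
  n = 40: C(40, 6) = 3838380; 3838380 < 4782969? YES
  n = 41: C(41, 6) = 4496388; 4496388 < 4782969? YES
  n = 42: C(42, 6) = 5245786; 5245786 < 4782969? NO
The largest n with C(n, 6) < 4782969 is n = 41 (where E[X] = 1498796/1594323 ≈ 0.940). Hence R_3(6) > 41, i.e. R_3(6) ≥ 42.

Largest n = 41; hence R_3(6) > 41.


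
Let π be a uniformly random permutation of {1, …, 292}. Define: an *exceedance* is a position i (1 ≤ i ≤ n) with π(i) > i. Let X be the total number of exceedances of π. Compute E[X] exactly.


Write X = Σ_{i=1}^{292} X_i, where X_i = 1_{π(i) > i}.
For each fixed i, π(i) is uniform over {1, …, 292} (marginal of a uniform permutation), so P[π(i) > i] = (n − i)/n. Summing: Σ_{i=1}^{292} (n − i)/n = (0 + 1 + … + 291)/292 = 292(292 − 1)/(2·292) = (292 − 1)/2.
Hence E[X] = Σ_{i=1}^{292} (292 − i)/292 = 291/2 ≈ 145.50000.

E[X] = 291/2 = 145.50000.


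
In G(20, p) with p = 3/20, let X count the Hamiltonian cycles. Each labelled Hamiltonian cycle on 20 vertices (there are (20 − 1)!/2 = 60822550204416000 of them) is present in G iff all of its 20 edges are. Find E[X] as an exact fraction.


K_20 has (20 − 1)!/2 = 60822550204416000 labelled Hamiltonian cycles.
For each such Hamiltonian cycle H, let X_H = 1 if all 20 edges of H are present in G. Then P[X_H = 1] = p^{20} = (3/20)^{20} = 3486784401/104857600000000000000000000.
Summing the indicators: E[X] = Σ_H E[X_H] = 60822550204416000 · p^{20} = 60822550204416000 · 3486784401/104857600000000000000000000 = 51776152168407487821/25600000000000000000.
Numerically: E[X] ≈ 2.02251.

E[X] = 60822550204416000 · (3/20)^{20} = 51776152168407487821/25600000000000000000 ≈ 2.02251.


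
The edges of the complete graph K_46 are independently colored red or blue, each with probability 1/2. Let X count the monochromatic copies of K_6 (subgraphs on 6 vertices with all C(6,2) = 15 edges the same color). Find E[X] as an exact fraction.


Let X = Σ_S X_S over the C(46, 6) = 9366819 subsets S of size 6, where X_S = 1 if the K_6 on S is monochromatic.
For a fixed S, the K_6 on S has C(6, 2) = 15 edges. P[all 15 edges red] = (1/2)^15, and likewise for blue, so P[monochromatic] = 2·(1/2)^15 = 2^{1 − 15} = 1/16384.
Summing: E[X] = C(46, 6) · 2^{1 − 15} = 9366819 · 1/16384 = 9366819/16384.
Numerically: E[X] ≈ 571.70526.

E[X] = C(46,6)·2^(1−C(6,2)) = 9366819/16384 ≈ 571.70526.


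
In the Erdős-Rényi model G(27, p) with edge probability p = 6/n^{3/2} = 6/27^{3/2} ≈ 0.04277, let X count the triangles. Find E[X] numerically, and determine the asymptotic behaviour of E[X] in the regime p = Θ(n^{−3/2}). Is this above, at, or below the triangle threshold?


Number of potential triangles: C(27, 3) = 2925.
Each occurs with probability p³ ≈ (0.04277)³ ≈ 7.821982e-05.
By linearity: E[X] = C(27, 3)·p³ ≈ 2925 · 7.821982e-05 ≈ 0.2288.
Since α = 3/2 > 1, p = c/n^{3/2} = o(1/n) is below the triangle threshold p ~ 1/n. Asymptotically E[X] ~ (c³/6)·n^{3(1−α)} = (6³/6)·n^{-1.5} → 0, so by Markov's inequality G has no triangles w.h.p.

E[X] ≈ 0.2288; in regime p = Θ(1/n^{3/2}) E[X] tends to 0 (below the triangle threshold p ~ 1/n).


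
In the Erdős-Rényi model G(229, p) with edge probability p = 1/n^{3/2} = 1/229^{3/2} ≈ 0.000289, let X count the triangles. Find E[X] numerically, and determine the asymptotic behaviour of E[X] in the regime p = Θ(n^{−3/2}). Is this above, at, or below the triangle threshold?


Number of potential triangles: C(229, 3) = 1975354.
Each occurs with probability p³ ≈ (0.000289)³ ≈ 2.40293e-11.
By linearity: E[X] = C(229, 3)·p³ ≈ 1975354 · 2.40293e-11 ≈ 0.000.
Since α = 3/2 > 1, p = c/n^{3/2} = o(1/n) is below the triangle threshold p ~ 1/n. Asymptotically E[X] ~ (c³/6)·n^{3(1−α)} = (1³/6)·n^{-1.5} → 0, so by Markov's inequality G has no triangles w.h.p.

E[X] ≈ 0.000; in regime p = Θ(1/n^{3/2}) E[X] tends to 0 (below the triangle threshold p ~ 1/n).


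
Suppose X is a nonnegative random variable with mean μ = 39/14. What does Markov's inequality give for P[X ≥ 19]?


μ = E[X] = 39/14, a = 19.
Markov: P[X ≥ 19] ≤ μ/a = (39/14)/19 = 39/266.
Numerically: ≈ 0.146617.
(Since a = 19 > μ = 2.785714, the bound 39/266 is < 1 and informative.)

P[X ≥ 19] ≤ 39/266 ≈ 0.146617.


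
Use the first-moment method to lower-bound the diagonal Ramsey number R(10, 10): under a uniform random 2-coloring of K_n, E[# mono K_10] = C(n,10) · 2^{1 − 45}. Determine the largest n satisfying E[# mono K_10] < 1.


We need C(n, 10) · 2^{1 − 45} < 1, i.e. C(n, 10) < 2^{45 − 1} = 17592186044416.
Check values of n near the boundary:
  n = 98: C(98, 10) = 14005614014756; 14005614014756 < 17592186044416? YES
  n = 99: C(99, 10) = 15579278510796; 15579278510796 < 17592186044416? YES
  n = 100: C(100, 10) = 17310309456440; 17310309456440 < 17592186044416? YES
  n = 101: C(101, 10) = 19212541264840; 19212541264840 < 17592186044416? NO
The largest n with C(n, 10) < 17592186044416 is n = 100 (where E[X] = 2163788682055/2199023255552 ≈ 0.9839772). Hence R(10, 10) > 100, i.e. R(10, 10) ≥ 101.

Largest n = 100; hence R(10, 10) > 100.


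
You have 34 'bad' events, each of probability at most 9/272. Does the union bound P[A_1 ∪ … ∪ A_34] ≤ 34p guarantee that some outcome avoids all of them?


Union bound: P[∪_{i=1}^{34} A_i] ≤ Σ_i P[A_i] ≤ 34·p = 34·(9/272) = 9/8.
Numerically: 9/8 ≈ 1.125000.
Is 9/8 < 1? NO.
Since the bound 9/8 is ≥ 1, the union bound is uninformative here; it does NOT by itself certify existence.

34·p = 9/8 ≈ 1.125000; existence NOT certified by the union bound.


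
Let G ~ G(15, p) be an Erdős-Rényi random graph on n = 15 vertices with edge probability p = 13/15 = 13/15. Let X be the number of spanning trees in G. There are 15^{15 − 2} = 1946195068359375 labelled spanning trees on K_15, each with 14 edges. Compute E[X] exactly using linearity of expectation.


K_15 has 15^{15 − 2} = 1946195068359375 labelled spanning trees.
For each such spanning tree H, let X_H = 1 if all 14 edges of H are present in G. Then P[X_H = 1] = p^{14} = (13/15)^{14} = 3937376385699289/29192926025390625.
Summing the indicators: E[X] = Σ_H E[X_H] = 1946195068359375 · p^{14} = 1946195068359375 · 3937376385699289/29192926025390625 = 3937376385699289/15.
Numerically: E[X] ≈ 2.62492e+14.

E[X] = 1946195068359375 · (13/15)^{14} = 3937376385699289/15 ≈ 2.62492e+14.


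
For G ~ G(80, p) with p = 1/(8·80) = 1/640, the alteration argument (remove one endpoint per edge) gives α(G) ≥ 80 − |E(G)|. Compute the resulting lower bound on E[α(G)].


E[|E(G)|] = C(80, 2)·p = 3160 · (1/640) = 79/16.
E[α(G)] ≥ n − E[|E(G)|] = 80 − 79/16 = 1201/16.
Numerically: ≈ 75.0625.
(This is only a lower bound; the true E[α(G)] may be larger.)

E[α(G)] ≥ 1201/16 ≈ 75.0625.


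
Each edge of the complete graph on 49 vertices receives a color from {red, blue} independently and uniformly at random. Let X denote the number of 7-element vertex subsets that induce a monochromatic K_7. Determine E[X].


Let X = Σ_S X_S over the C(49, 7) = 85900584 subsets S of size 7, where X_S = 1 if the K_7 on S is monochromatic.
For a fixed S, the K_7 on S has C(7, 2) = 21 edges. P[all 21 edges red] = (1/2)^21, and likewise for blue, so P[monochromatic] = 2·(1/2)^21 = 2^{1 − 21} = 1/1048576.
By linearity of expectation: E[X] = C(49, 7) · 2^{1 − 21} = 85900584 · 1/1048576 = 10737573/131072.
Numerically: E[X] ≈ 81.921.

E[X] = C(49,7)·2^(1−C(7,2)) = 10737573/131072 ≈ 81.921.


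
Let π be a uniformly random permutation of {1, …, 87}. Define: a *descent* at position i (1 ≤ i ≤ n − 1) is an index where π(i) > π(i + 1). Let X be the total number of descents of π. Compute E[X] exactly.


Write X = Σ X_I over i = 1, …, 86, with X_I the indicator of one descent.
There are 86 indicators.
For each fixed i, the pair (π(i), π(i+1)) is a uniformly random ordered pair of distinct values from {1, …, 87}; by symmetry P[π(i) > π(i+1)] = 1/2.
By linearity: E[X] = 86 · (1/2) = (87 − 1) · (1/2) = 43 ≈ 43.00000.

E[X] = 43 = 43.00000.


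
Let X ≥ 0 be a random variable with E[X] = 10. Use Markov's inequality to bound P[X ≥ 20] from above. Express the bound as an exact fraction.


μ = E[X] = 10, a = 20.
Markov: P[X ≥ 20] ≤ μ/a = (10)/20 = 1/2.
Numerically: ≈ 0.500.
(Since a = 20 > μ = 10.000, the bound 1/2 is < 1 and informative.)

P[X ≥ 20] ≤ 1/2 ≈ 0.500.


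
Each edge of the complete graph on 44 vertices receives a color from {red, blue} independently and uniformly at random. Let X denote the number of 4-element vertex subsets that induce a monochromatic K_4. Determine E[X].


Let X = Σ_S X_S over the C(44, 4) = 135751 subsets S of size 4, where X_S = 1 if the K_4 on S is monochromatic.
For a fixed S, the K_4 on S has C(4, 2) = 6 edges. P[all 6 edges red] = (1/2)^6, and likewise for blue, so P[monochromatic] = 2·(1/2)^6 = 2^{1 − 6} = 1/32.
By linearity: E[X] = C(44, 4) · 2^{1 − 6} = 135751 · 1/32 = 135751/32.
Numerically: E[X] ≈ 4242.2188.

E[X] = C(44,4)·2^(1−C(4,2)) = 135751/32 ≈ 4242.2188.


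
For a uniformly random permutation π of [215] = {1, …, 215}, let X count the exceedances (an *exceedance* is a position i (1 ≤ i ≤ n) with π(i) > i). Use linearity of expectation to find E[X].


Write X = Σ_{i=1}^{215} X_i, where X_i = 1_{π(i) > i}.
For each fixed i, π(i) is uniform over {1, …, 215} (marginal of a uniform permutation), so P[π(i) > i] = (n − i)/n. Summing: Σ_{i=1}^{215} (n − i)/n = (0 + 1 + … + 214)/215 = 215(215 − 1)/(2·215) = (215 − 1)/2.
Hence E[X] = Σ_{i=1}^{215} (215 − i)/215 = 107 ≈ 107.0000.

E[X] = 107 = 107.0000.


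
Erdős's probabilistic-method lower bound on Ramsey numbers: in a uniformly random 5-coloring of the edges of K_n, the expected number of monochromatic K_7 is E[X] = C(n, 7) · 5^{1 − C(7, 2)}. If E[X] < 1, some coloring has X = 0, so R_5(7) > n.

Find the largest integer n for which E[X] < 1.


We need C(n, 7) · 5^{1 − 21} < 1, i.e. C(n, 7) < 5^{21 − 1} = 95367431640625.
Check values of n near the boundary:
  n = 332: C(332, 7) = 82772214646616; 82772214646616 < 95367431640625? YES
  n = 333: C(333, 7) = 84549532139028; 84549532139028 < 95367431640625? YES
  n = 334: C(334, 7) = 86359460961576; 86359460961576 < 95367431640625? YES
  n = 335: C(335, 7) = 88202498238195; 88202498238195 < 95367431640625? YES
  n = 336: C(336, 7) = 90079147136880; 90079147136880 < 95367431640625? YES
  n = 337: C(337, 7) = 91989916924632; 91989916924632 < 95367431640625? YES
  n = 338: C(338, 7) = 93935323022736; 93935323022736 < 95367431640625? YES
  n = 339: C(339, 7) = 95915887062372; 95915887062372 < 95367431640625? NO
The largest n with C(n, 7) < 95367431640625 is n = 338 (where E[X] = 93935323022736/95367431640625 ≈ 0.9849833). Hence R_5(7) > 338, i.e. R_5(7) ≥ 339.

Largest n = 338; hence R_5(7) > 338.


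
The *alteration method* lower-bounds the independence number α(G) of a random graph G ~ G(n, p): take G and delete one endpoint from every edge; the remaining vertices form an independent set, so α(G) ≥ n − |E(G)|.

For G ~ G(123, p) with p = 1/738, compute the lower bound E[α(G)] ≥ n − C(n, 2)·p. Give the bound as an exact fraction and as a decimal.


E[|E(G)|] = C(123, 2)·p = 7503 · (1/738) = 61/6.
E[α(G)] ≥ n − E[|E(G)|] = 123 − 61/6 = 677/6.
Numerically: ≈ 112.8333.
(This is only a lower bound; the true E[α(G)] may be larger.)

E[α(G)] ≥ 677/6 ≈ 112.8333.


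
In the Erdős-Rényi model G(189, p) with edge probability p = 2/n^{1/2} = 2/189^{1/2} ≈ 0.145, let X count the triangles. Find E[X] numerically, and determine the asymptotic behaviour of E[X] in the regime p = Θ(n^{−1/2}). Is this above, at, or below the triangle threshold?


Number of potential triangles: C(189, 3) = 1107414.
Each occurs with probability p³ ≈ (0.145)³ ≈ 3.07891e-03.
By linearity: E[X] = C(189, 3)·p³ ≈ 1107414 · 3.07891e-03 ≈ 3409.630.
Since α = 1/2 < 1, p = c/n^{1/2} ≫ 1/n is above the triangle threshold p ~ 1/n. Asymptotically E[X] ~ (c³/6)·n^{3(1−α)} = (2³/6)·n^{1.5} → ∞; triangles are abundant w.h.p.

E[X] ≈ 3409.630; in regime p = Θ(1/n^{1/2}) E[X] diverges (above the triangle threshold p ~ 1/n).


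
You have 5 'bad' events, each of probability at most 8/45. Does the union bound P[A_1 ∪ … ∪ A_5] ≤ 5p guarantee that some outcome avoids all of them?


Union bound: P[∪_{i=1}^{5} A_i] ≤ Σ_i P[A_i] ≤ 5·p = 5·(8/45) = 8/9.
Numerically: 8/9 ≈ 0.889.
Is 8/9 < 1? YES.
Since P[∪ A_i] ≤ 8/9 < 1, the complement has P[∩ A_i^c] ≥ 1 − 8/9 = 1/9 > 0, so some outcome avoids every A_i.

5·p = 8/9 ≈ 0.889; existence CERTIFIED by the union bound.


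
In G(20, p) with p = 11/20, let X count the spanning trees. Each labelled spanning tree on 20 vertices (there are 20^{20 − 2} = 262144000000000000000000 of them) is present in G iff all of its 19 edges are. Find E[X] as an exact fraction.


K_20 has 20^{20 − 2} = 262144000000000000000000 labelled spanning trees.
For each such spanning tree H, let X_H = 1 if all 19 edges of H are present in G. Then P[X_H = 1] = p^{19} = (11/20)^{19} = 61159090448414546291/5242880000000000000000000.
By linearity of expectation: E[X] = Σ_H E[X_H] = 262144000000000000000000 · p^{19} = 262144000000000000000000 · 61159090448414546291/5242880000000000000000000 = 61159090448414546291/20.
Numerically: E[X] ≈ 3.06e+18.

E[X] = 262144000000000000000000 · (11/20)^{19} = 61159090448414546291/20 ≈ 3.06e+18.


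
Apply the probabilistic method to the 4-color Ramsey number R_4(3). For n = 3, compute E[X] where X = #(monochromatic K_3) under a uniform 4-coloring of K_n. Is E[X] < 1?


E[X] = C(3, 3) · 4^{1 − 3} = 1 · 4^{−2} = 1/16.
As a reduced fraction: E[X] = 1/16 ≈ 0.06250.
Is E[X] < 1? YES.
Since E[X] < 1, there exists a 4-coloring of K_{3} with no monochromatic K_3; hence R_4(3) > 3.

E[X] = 1/16 ≈ 0.06250; E[X] < 1, so R_4(3) > 3.


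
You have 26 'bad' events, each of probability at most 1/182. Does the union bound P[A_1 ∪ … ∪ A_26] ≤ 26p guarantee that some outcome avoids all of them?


Union bound: P[∪_{i=1}^{26} A_i] ≤ Σ_i P[A_i] ≤ 26·p = 26·(1/182) = 1/7.
Numerically: 1/7 ≈ 0.1429.
Is 1/7 < 1? YES.
Since P[∪ A_i] ≤ 1/7 < 1, the complement has P[∩ A_i^c] ≥ 1 − 1/7 = 6/7 > 0, so some outcome avoids every A_i.

26·p = 1/7 ≈ 0.1429; existence CERTIFIED by the union bound.


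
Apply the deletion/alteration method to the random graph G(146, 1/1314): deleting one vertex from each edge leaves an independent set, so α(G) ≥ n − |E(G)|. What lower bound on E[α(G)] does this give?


E[|E(G)|] = C(146, 2)·p = 10585 · (1/1314) = 145/18.
E[α(G)] ≥ n − E[|E(G)|] = 146 − 145/18 = 2483/18.
Numerically: ≈ 137.944444.
(This is only a lower bound; the true E[α(G)] may be larger.)

E[α(G)] ≥ 2483/18 ≈ 137.944444.


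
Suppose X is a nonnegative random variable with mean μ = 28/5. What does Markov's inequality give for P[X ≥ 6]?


μ = E[X] = 28/5, a = 6.
Markov: P[X ≥ 6] ≤ μ/a = (28/5)/6 = 14/15.
Numerically: ≈ 0.93333.
(Since a = 6 > μ = 5.60000, the bound 14/15 is < 1 and informative.)

P[X ≥ 6] ≤ 14/15 ≈ 0.93333.


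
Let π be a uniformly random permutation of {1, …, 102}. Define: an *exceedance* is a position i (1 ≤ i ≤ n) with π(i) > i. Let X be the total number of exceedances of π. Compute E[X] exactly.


Write X = Σ_{i=1}^{102} X_i, where X_i = 1_{π(i) > i}.
For each fixed i, π(i) is uniform over {1, …, 102} (marginal of a uniform permutation), so P[π(i) > i] = (n − i)/n. Summing: Σ_{i=1}^{102} (n − i)/n = (0 + 1 + … + 101)/102 = 102(102 − 1)/(2·102) = (102 − 1)/2.
Hence E[X] = Σ_{i=1}^{102} (102 − i)/102 = 101/2 ≈ 50.500000.

E[X] = 101/2 = 50.500000.


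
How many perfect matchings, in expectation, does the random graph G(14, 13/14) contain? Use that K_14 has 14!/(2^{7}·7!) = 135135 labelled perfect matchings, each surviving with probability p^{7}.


K_14 has 14!/(2^{7}·7!) = 135135 labelled perfect matchings.
For each such perfect matching H, let X_H = 1 if all 7 edges of H are present in G. Then P[X_H = 1] = p^{7} = (13/14)^{7} = 62748517/105413504.
Summing the indicators: E[X] = Σ_H E[X_H] = 135135 · p^{7} = 135135 · 62748517/105413504 = 1211360120685/15059072.
Numerically: E[X] ≈ 80440.6.

E[X] = 135135 · (13/14)^{7} = 1211360120685/15059072 ≈ 80440.6.


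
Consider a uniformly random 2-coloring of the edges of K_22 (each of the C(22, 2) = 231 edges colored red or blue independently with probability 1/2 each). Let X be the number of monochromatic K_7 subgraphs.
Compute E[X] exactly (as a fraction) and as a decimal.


Let X = Σ_S X_S over the C(22, 7) = 170544 subsets S of size 7, where X_S = 1 if the K_7 on S is monochromatic.
For a fixed S, the K_7 on S has C(7, 2) = 21 edges. P[all 21 edges red] = (1/2)^21, and likewise for blue, so P[monochromatic] = 2·(1/2)^21 = 2^{1 − 21} = 1/1048576.
By linearity of expectation: E[X] = C(22, 7) · 2^{1 − 21} = 170544 · 1/1048576 = 10659/65536.
Numerically: E[X] ≈ 0.1626.

E[X] = C(22,7)·2^(1−C(7,2)) = 10659/65536 ≈ 0.1626.


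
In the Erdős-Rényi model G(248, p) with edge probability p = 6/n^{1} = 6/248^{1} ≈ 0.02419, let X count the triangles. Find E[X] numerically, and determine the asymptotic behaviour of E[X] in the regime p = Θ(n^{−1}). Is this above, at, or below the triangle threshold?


Number of potential triangles: C(248, 3) = 2511496.
Each occurs with probability p³ ≈ (0.02419)³ ≈ 1.416116e-05.
By linearity: E[X] = C(248, 3)·p³ ≈ 2511496 · 1.416116e-05 ≈ 35.5657.
Here α = 1, so p = 6/n is exactly at the triangle threshold p ~ 1/n. Asymptotically E[X] → c³/6 = 6³/6 = 36 ≈ 36.0000, a bounded constant. In this regime the triangle count is asymptotically Poisson(c³/6).

E[X] ≈ 35.5657; in regime p = Θ(1/n^{1}) E[X] stays bounded (at the triangle threshold p ~ 1/n).


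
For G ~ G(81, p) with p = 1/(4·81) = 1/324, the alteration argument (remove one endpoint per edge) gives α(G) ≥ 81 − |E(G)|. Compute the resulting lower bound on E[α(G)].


E[|E(G)|] = C(81, 2)·p = 3240 · (1/324) = 10.
E[α(G)] ≥ n − E[|E(G)|] = 81 − 10 = 71.
Numerically: ≈ 71.000.
(This is only a lower bound; the true E[α(G)] may be larger.)

E[α(G)] ≥ 71 ≈ 71.000.


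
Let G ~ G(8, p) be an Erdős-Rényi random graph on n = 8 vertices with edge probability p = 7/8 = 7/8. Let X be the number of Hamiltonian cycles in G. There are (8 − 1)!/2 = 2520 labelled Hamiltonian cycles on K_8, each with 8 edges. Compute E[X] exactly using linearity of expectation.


K_8 has (8 − 1)!/2 = 2520 labelled Hamiltonian cycles.
For each such Hamiltonian cycle H, let X_H = 1 if all 8 edges of H are present in G. Then P[X_H = 1] = p^{8} = (7/8)^{8} = 5764801/16777216.
Summing the indicators: E[X] = Σ_H E[X_H] = 2520 · p^{8} = 2520 · 5764801/16777216 = 1815912315/2097152.
Numerically: E[X] ≈ 865.89.

E[X] = 2520 · (7/8)^{8} = 1815912315/2097152 ≈ 865.89.


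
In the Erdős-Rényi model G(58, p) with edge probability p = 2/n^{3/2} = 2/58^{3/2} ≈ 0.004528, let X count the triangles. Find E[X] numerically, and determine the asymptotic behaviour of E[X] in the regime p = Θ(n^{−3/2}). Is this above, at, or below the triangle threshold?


Number of potential triangles: C(58, 3) = 30856.
Each occurs with probability p³ ≈ (0.004528)³ ≈ 9.282480e-08.
By linearity: E[X] = C(58, 3)·p³ ≈ 30856 · 9.282480e-08 ≈ 0.0029.
Since α = 3/2 > 1, p = c/n^{3/2} = o(1/n) is below the triangle threshold p ~ 1/n. Asymptotically E[X] ~ (c³/6)·n^{3(1−α)} = (2³/6)·n^{-1.5} → 0, so by Markov's inequality G has no triangles w.h.p.

E[X] ≈ 0.0029; in regime p = Θ(1/n^{3/2}) E[X] tends to 0 (below the triangle threshold p ~ 1/n).


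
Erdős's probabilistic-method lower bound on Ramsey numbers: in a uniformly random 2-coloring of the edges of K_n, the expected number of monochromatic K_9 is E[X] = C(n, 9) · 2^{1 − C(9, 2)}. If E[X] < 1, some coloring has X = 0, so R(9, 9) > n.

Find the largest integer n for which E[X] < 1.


We need C(n, 9) · 2^{1 − 36} < 1, i.e. C(n, 9) < 2^{36 − 1} = 34359738368.
Check values of n near the boundary:
  n = 62: C(62, 9) = 20286591270; 20286591270 < 34359738368? YES
  n = 63: C(63, 9) = 23667689815; 23667689815 < 34359738368? YES
  n = 64: C(64, 9) = 27540584512; 27540584512 < 34359738368? YES
  n = 65: C(65, 9) = 31966749880; 31966749880 < 34359738368? YES
  n = 66: C(66, 9) = 37014131440; 37014131440 < 34359738368? NO
The largest n with C(n, 9) < 34359738368 is n = 65 (where E[X] = 3995843735/4294967296 ≈ 0.9304). Hence R(9, 9) > 65, i.e. R(9, 9) ≥ 66.

Largest n = 65; hence R(9, 9) > 65.


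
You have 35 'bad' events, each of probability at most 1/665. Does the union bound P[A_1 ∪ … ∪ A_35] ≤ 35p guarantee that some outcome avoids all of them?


Union bound: P[∪_{i=1}^{35} A_i] ≤ Σ_i P[A_i] ≤ 35·p = 35·(1/665) = 1/19.
Numerically: 1/19 ≈ 0.05263.
Is 1/19 < 1? YES.
Since P[∪ A_i] ≤ 1/19 < 1, the complement has P[∩ A_i^c] ≥ 1 − 1/19 = 18/19 > 0, so some outcome avoids every A_i.

35·p = 1/19 ≈ 0.05263; existence CERTIFIED by the union bound.


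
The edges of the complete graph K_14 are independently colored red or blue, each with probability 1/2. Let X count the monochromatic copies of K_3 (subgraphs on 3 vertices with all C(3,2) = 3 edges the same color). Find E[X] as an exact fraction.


Let X = Σ_S X_S over the C(14, 3) = 364 subsets S of size 3, where X_S = 1 if the K_3 on S is monochromatic.
For a fixed S, the K_3 on S has C(3, 2) = 3 edges. P[all 3 edges red] = (1/2)^3, and likewise for blue, so P[monochromatic] = 2·(1/2)^3 = 2^{1 − 3} = 1/4.
By linearity: E[X] = C(14, 3) · 2^{1 − 3} = 364 · 1/4 = 91.
Numerically: E[X] ≈ 91.000000.

E[X] = C(14,3)·2^(1−C(3,2)) = 91 ≈ 91.000000.


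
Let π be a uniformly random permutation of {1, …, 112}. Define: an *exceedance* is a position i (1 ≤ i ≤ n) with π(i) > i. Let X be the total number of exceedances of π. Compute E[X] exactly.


Write X = Σ_{i=1}^{112} X_i, where X_i = 1_{π(i) > i}.
For each fixed i, π(i) is uniform over {1, …, 112} (marginal of a uniform permutation), so P[π(i) > i] = (n − i)/n. Summing: Σ_{i=1}^{112} (n − i)/n = (0 + 1 + … + 111)/112 = 112(112 − 1)/(2·112) = (112 − 1)/2.
Hence E[X] = Σ_{i=1}^{112} (112 − i)/112 = 111/2 ≈ 55.50000.

E[X] = 111/2 = 55.50000.


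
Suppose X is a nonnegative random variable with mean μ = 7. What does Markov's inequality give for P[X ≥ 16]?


μ = E[X] = 7, a = 16.
Markov: P[X ≥ 16] ≤ μ/a = (7)/16 = 7/16.
Numerically: ≈ 0.4375.
(Since a = 16 > μ = 7.0000, the bound 7/16 is < 1 and informative.)

P[X ≥ 16] ≤ 7/16 ≈ 0.4375.


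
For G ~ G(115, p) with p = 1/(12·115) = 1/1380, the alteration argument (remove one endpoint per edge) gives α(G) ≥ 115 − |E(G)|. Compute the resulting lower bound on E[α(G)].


E[|E(G)|] = C(115, 2)·p = 6555 · (1/1380) = 19/4.
E[α(G)] ≥ n − E[|E(G)|] = 115 − 19/4 = 441/4.
Numerically: ≈ 110.25000.
(This is only a lower bound; the true E[α(G)] may be larger.)

E[α(G)] ≥ 441/4 ≈ 110.25000.


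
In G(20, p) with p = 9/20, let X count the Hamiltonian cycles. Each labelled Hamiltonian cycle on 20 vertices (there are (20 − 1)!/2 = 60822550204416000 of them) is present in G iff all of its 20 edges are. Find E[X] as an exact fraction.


K_20 has (20 − 1)!/2 = 60822550204416000 labelled Hamiltonian cycles.
For each such Hamiltonian cycle H, let X_H = 1 if all 20 edges of H are present in G. Then P[X_H = 1] = p^{20} = (9/20)^{20} = 12157665459056928801/104857600000000000000000000.
By linearity of expectation: E[X] = Σ_H E[X_H] = 60822550204416000 · p^{20} = 60822550204416000 · 12157665459056928801/104857600000000000000000000 = 180532279724605553545860280221/25600000000000000000.
Numerically: E[X] ≈ 7.05204e+09.

E[X] = 60822550204416000 · (9/20)^{20} = 180532279724605553545860280221/25600000000000000000 ≈ 7.05204e+09.


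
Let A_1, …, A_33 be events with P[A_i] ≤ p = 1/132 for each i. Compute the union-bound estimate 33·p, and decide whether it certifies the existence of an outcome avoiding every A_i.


Union bound: P[∪_{i=1}^{33} A_i] ≤ Σ_i P[A_i] ≤ 33·p = 33·(1/132) = 1/4.
Numerically: 1/4 ≈ 0.2500000.
Is 1/4 < 1? YES.
Since P[∪ A_i] ≤ 1/4 < 1, the complement has P[∩ A_i^c] ≥ 1 − 1/4 = 3/4 > 0, so some outcome avoids every A_i.

33·p = 1/4 ≈ 0.2500000; existence CERTIFIED by the union bound.


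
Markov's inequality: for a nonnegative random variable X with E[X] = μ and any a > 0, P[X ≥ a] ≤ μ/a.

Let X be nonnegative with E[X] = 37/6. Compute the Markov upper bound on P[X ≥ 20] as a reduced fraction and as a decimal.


μ = E[X] = 37/6, a = 20.
Markov: P[X ≥ 20] ≤ μ/a = (37/6)/20 = 37/120.
Numerically: ≈ 0.30833.
(Since a = 20 > μ = 6.16667, the bound 37/120 is < 1 and informative.)

P[X ≥ 20] ≤ 37/120 ≈ 0.30833.


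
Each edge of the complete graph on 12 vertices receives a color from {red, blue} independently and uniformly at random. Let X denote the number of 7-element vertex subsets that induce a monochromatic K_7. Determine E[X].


Let X = Σ_S X_S over the C(12, 7) = 792 subsets S of size 7, where X_S = 1 if the K_7 on S is monochromatic.
For a fixed S, the K_7 on S has C(7, 2) = 21 edges. P[all 21 edges red] = (1/2)^21, and likewise for blue, so P[monochromatic] = 2·(1/2)^21 = 2^{1 − 21} = 1/1048576.
By linearity: E[X] = C(12, 7) · 2^{1 − 21} = 792 · 1/1048576 = 99/131072.
Numerically: E[X] ≈ 0.00076.

E[X] = C(12,7)·2^(1−C(7,2)) = 99/131072 ≈ 0.00076.


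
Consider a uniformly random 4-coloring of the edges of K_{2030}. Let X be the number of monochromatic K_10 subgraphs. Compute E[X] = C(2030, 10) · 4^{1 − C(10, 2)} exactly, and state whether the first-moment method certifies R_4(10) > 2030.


E[X] = C(2030, 10) · 4^{1 − 45} = 320298626039392096327195965 · 4^{−44} = 320298626039392096327195965/309485009821345068724781056.
As a reduced fraction: E[X] = 320298626039392096327195965/309485009821345068724781056 ≈ 1.034941.
Is E[X] < 1? NO.
Since E[X] ≥ 1, the first-moment bound is inconclusive at n = 2030; it does NOT by itself certify R_4(10) > 2030.

E[X] = 320298626039392096327195965/309485009821345068724781056 ≈ 1.034941; E[X] ≥ 1; first-moment method inconclusive here.


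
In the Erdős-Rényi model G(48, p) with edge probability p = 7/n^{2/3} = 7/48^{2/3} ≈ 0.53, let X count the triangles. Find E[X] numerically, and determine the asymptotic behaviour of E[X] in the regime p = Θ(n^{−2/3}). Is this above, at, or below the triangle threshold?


Number of potential triangles: C(48, 3) = 17296.
Each occurs with probability p³ ≈ (0.53)³ ≈ 1.48872e-01.
By linearity: E[X] = C(48, 3)·p³ ≈ 17296 · 1.48872e-01 ≈ 2574.882.
Since α = 2/3 < 1, p = c/n^{2/3} ≫ 1/n is above the triangle threshold p ~ 1/n. Asymptotically E[X] ~ (c³/6)·n^{3(1−α)} = (7³/6)·n^{1} → ∞; triangles are abundant w.h.p.

E[X] ≈ 2574.882; in regime p = Θ(1/n^{2/3}) E[X] diverges (above the triangle threshold p ~ 1/n).


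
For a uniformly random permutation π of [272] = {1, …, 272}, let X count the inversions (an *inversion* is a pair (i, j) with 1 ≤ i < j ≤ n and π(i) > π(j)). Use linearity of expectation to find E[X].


Write X = Σ X_I over the C(272, 2) = 36856 pairs i < j, with X_I the indicator of one inversion.
There are 36856 indicators.
For each fixed pair i < j, the values π(i) and π(j) are two distinct elements of {1, …, 272} in uniformly random order; by symmetry P[π(i) > π(j)] = 1/2.
By linearity: E[X] = 36856 · (1/2) = C(272, 2) · (1/2) = 36856/2 = 18428 ≈ 18428.0000.

E[X] = 18428 = 18428.0000.


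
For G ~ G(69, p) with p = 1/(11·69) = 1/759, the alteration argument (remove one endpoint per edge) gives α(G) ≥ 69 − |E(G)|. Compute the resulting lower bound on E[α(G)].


E[|E(G)|] = C(69, 2)·p = 2346 · (1/759) = 34/11.
E[α(G)] ≥ n − E[|E(G)|] = 69 − 34/11 = 725/11.
Numerically: ≈ 65.909091.
(This is only a lower bound; the true E[α(G)] may be larger.)

E[α(G)] ≥ 725/11 ≈ 65.909091.


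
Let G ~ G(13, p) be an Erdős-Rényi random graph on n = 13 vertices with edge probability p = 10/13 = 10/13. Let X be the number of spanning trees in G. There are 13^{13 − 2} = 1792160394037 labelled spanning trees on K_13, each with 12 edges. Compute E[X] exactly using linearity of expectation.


K_13 has 13^{13 − 2} = 1792160394037 labelled spanning trees.
For each such spanning tree H, let X_H = 1 if all 12 edges of H are present in G. Then P[X_H = 1] = p^{12} = (10/13)^{12} = 1000000000000/23298085122481.
By linearity: E[X] = Σ_H E[X_H] = 1792160394037 · p^{12} = 1792160394037 · 1000000000000/23298085122481 = 1000000000000/13.
Numerically: E[X] ≈ 7.69231e+10.

E[X] = 1792160394037 · (10/13)^{12} = 1000000000000/13 ≈ 7.69231e+10.


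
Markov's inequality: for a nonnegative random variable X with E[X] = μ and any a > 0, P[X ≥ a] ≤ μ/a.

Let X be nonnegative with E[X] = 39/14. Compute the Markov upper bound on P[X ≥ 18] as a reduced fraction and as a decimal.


μ = E[X] = 39/14, a = 18.
Markov: P[X ≥ 18] ≤ μ/a = (39/14)/18 = 13/84.
Numerically: ≈ 0.154762.
(Since a = 18 > μ = 2.785714, the bound 13/84 is < 1 and informative.)

P[X ≥ 18] ≤ 13/84 ≈ 0.154762.


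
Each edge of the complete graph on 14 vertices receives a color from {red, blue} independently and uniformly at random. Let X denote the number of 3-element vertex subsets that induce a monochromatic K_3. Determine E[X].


Let X = Σ_S X_S over the C(14, 3) = 364 subsets S of size 3, where X_S = 1 if the K_3 on S is monochromatic.
For a fixed S, the K_3 on S has C(3, 2) = 3 edges. P[all 3 edges red] = (1/2)^3, and likewise for blue, so P[monochromatic] = 2·(1/2)^3 = 2^{1 − 3} = 1/4.
By linearity of expectation: E[X] = C(14, 3) · 2^{1 − 3} = 364 · 1/4 = 91.
Numerically: E[X] ≈ 91.000.

E[X] = C(14,3)·2^(1−C(3,2)) = 91 ≈ 91.000.


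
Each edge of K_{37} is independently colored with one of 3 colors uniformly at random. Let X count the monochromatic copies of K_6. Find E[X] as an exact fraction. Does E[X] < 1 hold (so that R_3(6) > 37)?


E[X] = C(37, 6) · 3^{1 − 15} = 2324784 · 3^{−14} = 2324784/4782969.
As a reduced fraction: E[X] = 774928/1594323 ≈ 0.48605.
Is E[X] < 1? YES.
Since E[X] < 1, there exists a 3-coloring of K_{37} with no monochromatic K_6; hence R_3(6) > 37.

E[X] = 774928/1594323 ≈ 0.48605; E[X] < 1, so R_3(6) > 37.


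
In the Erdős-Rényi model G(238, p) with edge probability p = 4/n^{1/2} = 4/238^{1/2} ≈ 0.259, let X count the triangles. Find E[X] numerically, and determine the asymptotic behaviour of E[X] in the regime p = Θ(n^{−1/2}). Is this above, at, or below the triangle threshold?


Number of potential triangles: C(238, 3) = 2218636.
Each occurs with probability p³ ≈ (0.259)³ ≈ 1.74307e-02.
By linearity: E[X] = C(238, 3)·p³ ≈ 2218636 · 1.74307e-02 ≈ 38672.353.
Since α = 1/2 < 1, p = c/n^{1/2} ≫ 1/n is above the triangle threshold p ~ 1/n. Asymptotically E[X] ~ (c³/6)·n^{3(1−α)} = (4³/6)·n^{1.5} → ∞; triangles are abundant w.h.p.

E[X] ≈ 38672.353; in regime p = Θ(1/n^{1/2}) E[X] diverges (above the triangle threshold p ~ 1/n).


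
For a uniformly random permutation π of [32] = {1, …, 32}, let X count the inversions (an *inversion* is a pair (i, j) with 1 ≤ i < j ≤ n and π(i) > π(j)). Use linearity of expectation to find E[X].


Write X = Σ X_I over the C(32, 2) = 496 pairs i < j, with X_I the indicator of one inversion.
There are 496 indicators.
For each fixed pair i < j, the values π(i) and π(j) are two distinct elements of {1, …, 32} in uniformly random order; by symmetry P[π(i) > π(j)] = 1/2.
By linearity: E[X] = 496 · (1/2) = C(32, 2) · (1/2) = 496/2 = 248 ≈ 248.00000.

E[X] = 248 = 248.00000.
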